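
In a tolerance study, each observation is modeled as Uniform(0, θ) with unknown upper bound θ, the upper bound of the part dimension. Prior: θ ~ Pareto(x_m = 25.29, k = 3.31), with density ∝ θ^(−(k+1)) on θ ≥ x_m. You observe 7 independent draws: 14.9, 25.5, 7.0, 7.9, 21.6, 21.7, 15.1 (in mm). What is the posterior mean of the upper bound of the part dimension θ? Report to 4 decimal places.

A Pareto(scale x_m, shape k) prior on the upper bound θ of Uniform(0, θ) is conjugate: posterior is Pareto(max(x_m, max xᵢ), k + n).
Sample maximum = 25.5; prior scale x_m = 25.29 → posterior scale = max = 25.50.
Posterior shape = 3.31 + 7 = 10.31.
E[θ|data] = k·x_m/(k−1) = 10.31·25.50/9.31 = 28.2390.

28.2390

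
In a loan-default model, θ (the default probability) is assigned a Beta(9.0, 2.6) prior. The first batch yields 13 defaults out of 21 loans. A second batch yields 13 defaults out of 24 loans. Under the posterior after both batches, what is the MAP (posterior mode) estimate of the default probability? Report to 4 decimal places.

0.6227

The Beta prior is conjugate to a Binomial/Bernoulli likelihood; the update adds successes to α and failures to β.
After batch 1: Beta(9.0+13, 2.6+8) = Beta(22.0, 10.6).
After batch 2: Beta(22.0+13, 10.6+11) = Beta(35.0, 21.6).
Mode of Beta(a,b) for a,b>1 is (a−1)/(a+b−2) = 34.0/54.6 = 0.6227.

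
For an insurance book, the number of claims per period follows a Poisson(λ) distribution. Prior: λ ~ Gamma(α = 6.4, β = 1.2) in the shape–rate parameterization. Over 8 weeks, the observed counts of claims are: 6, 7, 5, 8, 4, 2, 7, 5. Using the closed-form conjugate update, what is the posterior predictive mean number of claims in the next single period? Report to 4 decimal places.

With a Gamma(shape α, rate β) prior, the Poisson likelihood is conjugate: the posterior is Gamma(α + ΣXᵢ, β + n).
Sum of counts S = 44 over n = 8 weeks.
Posterior: Gamma(α+S, β+n) = Gamma(6.4+44, 1.2+8) = Gamma(50.4, 9.2).
The predictive distribution for one future period is NegBinom with mean α/β = 5.4783.

5.4783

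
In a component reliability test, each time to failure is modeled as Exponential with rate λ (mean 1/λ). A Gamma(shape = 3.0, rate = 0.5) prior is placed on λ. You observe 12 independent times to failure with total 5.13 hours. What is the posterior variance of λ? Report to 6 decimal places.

With a Gamma(shape α, rate β) prior on the exponential rate λ, the posterior after n observations with total T = Σxᵢ is Gamma(α+n, β+T).
Posterior: Gamma(3.0+12, 0.5+5.13) = Gamma(15.0, 5.63).
Var = α/β² = 0.473232.

0.473232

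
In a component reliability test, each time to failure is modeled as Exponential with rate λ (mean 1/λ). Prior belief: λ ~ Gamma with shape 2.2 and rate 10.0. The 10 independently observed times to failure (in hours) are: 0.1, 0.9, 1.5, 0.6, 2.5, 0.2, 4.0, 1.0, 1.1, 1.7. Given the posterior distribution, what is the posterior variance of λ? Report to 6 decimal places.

0.021905

With a Gamma(shape α, rate β) prior on the exponential rate λ, the posterior after n observations with total T = Σxᵢ is Gamma(α+n, β+T).
Sum of observations T = 13.6 hours; n = 10.
Posterior: Gamma(2.2+10, 10.0+13.6) = Gamma(12.2, 23.6).
Var = α/β² = 0.021905.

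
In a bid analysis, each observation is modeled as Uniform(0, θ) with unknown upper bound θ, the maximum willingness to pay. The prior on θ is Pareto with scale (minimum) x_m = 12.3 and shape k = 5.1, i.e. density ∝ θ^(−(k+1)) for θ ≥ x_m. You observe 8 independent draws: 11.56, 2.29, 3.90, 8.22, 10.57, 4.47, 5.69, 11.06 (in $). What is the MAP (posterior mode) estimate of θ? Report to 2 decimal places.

A Pareto(scale x_m, shape k) prior on the upper bound θ of Uniform(0, θ) is conjugate: posterior is Pareto(max(x_m, max xᵢ), k + n).
Sample maximum = 11.56; prior scale x_m = 12.3 → posterior scale = max = 12.30.
Posterior shape = 5.1 + 8 = 13.1.
The Pareto density is decreasing on [x_m, ∞), so the mode is x_m = 12.30.

12.30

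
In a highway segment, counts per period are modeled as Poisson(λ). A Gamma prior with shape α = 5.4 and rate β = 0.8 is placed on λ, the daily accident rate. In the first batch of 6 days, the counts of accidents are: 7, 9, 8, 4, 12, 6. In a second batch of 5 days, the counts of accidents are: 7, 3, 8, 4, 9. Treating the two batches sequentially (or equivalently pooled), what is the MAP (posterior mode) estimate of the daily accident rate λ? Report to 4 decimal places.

6.8983

With a Gamma(shape α, rate β) prior, the Poisson likelihood is conjugate: the posterior is Gamma(α + ΣXᵢ, β + n).
Batch 1: sum of counts S = 46 over n = 6 days.
After batch 1: Gamma(α+S, β+n) = Gamma(5.4+46, 0.8+6) = Gamma(51.4, 6.8).
Batch 2: sum of counts S = 31 over n = 5 days.
After batch 2: Gamma(α+S, β+n) = Gamma(51.4+31, 6.8+5) = Gamma(82.4, 11.8).
Mode of Gamma(α,β) for α≥1 is (α−1)/β = 81.4/11.8 = 6.8983.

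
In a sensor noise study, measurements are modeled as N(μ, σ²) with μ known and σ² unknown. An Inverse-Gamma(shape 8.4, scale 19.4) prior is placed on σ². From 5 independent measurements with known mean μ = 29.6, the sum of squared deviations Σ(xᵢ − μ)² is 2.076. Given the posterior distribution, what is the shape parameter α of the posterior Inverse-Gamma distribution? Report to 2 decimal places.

With known mean μ and an Inverse-Gamma(α, β) prior on σ², the Normal likelihood is conjugate: posterior is Inv-Gamma(α + n/2, β + Σ(xᵢ−μ)²/2).
Posterior: Inv-Gamma(8.4 + 5/2, 19.4 + 2.076/2) = Inv-Gamma(10.90, 20.4380).
Posterior α = 10.90.

10.90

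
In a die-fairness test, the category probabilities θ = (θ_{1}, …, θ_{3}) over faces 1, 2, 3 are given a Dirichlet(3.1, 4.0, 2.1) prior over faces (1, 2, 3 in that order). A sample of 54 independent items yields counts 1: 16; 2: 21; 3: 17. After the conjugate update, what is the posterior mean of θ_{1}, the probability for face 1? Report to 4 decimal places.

0.3022

The Dirichlet prior is conjugate to the Multinomial likelihood: each posterior αⱼ = prior αⱼ + observed count nⱼ.
Posterior concentration: (19.1, 25.0, 19.1), total = 63.2.
E[θ_{1}|data] = α_{1}/Σα = 19.1/63.2 = 0.3022.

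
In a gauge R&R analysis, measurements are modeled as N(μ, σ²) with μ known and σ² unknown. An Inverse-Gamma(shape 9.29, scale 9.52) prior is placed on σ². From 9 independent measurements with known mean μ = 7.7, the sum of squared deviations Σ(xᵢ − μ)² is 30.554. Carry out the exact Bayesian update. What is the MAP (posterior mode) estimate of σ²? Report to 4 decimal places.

1.6766

With known mean μ and an Inverse-Gamma(α, β) prior on σ², the Normal likelihood is conjugate: posterior is Inv-Gamma(α + n/2, β + Σ(xᵢ−μ)²/2).
Posterior: Inv-Gamma(9.29 + 9/2, 9.52 + 30.554/2) = Inv-Gamma(13.79, 24.7970).
Mode = β/(α+1) = 24.7970/14.79 = 1.6766.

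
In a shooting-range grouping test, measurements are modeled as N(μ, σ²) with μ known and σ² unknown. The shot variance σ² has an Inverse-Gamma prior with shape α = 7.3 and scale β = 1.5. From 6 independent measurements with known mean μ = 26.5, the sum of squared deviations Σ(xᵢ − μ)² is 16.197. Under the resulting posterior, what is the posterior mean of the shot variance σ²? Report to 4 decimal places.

With known mean μ and an Inverse-Gamma(α, β) prior on σ², the Normal likelihood is conjugate: posterior is Inv-Gamma(α + n/2, β + Σ(xᵢ−μ)²/2).
Posterior: Inv-Gamma(7.3 + 6/2, 1.5 + 16.197/2) = Inv-Gamma(10.30, 9.5985).
E[σ²|data] = β/(α−1) = 9.5985/9.30 = 1.0321.

1.0321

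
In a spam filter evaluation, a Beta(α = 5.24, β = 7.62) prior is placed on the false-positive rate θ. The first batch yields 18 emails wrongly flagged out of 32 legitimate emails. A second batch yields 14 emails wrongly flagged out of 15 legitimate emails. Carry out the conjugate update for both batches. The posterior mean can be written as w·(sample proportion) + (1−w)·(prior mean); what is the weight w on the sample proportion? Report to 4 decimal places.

0.7852

The Beta prior is conjugate to a Binomial/Bernoulli likelihood; the update adds successes to α and failures to β.
Total number of legitimate emails: n = 32 + 15 = 47.
Posterior mean = (α₀+k)/(α₀+β₀+n) = [n/(α₀+β₀+n)]·(k/n) + [(α₀+β₀)/(α₀+β₀+n)]·α₀/(α₀+β₀), so only n and the prior enter the weight.
The weight on the data is w = n/(α₀+β₀+n) = 47/(5.24+7.62+47) = 47/59.86 = 0.7852.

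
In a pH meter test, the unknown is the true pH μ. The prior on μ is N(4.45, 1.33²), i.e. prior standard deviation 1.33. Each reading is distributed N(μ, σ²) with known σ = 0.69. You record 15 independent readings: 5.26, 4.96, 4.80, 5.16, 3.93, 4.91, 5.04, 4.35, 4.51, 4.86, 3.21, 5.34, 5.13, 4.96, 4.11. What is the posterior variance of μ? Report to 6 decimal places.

0.031181

For Normal data with known variance σ², a Normal(μ₀, σ₀²) prior on μ is conjugate. Posterior precision = 1/σ₀² + n/σ²; posterior mean is the precision-weighted average of μ₀ and x̄.
σ₀² = 1.33² = 1.7689, σ² = 0.69² = 0.4761; σ² + n·σ₀² = 0.4761 + 15·1.7689 = 27.0096.
Posterior precision = 1/σ₀² + n/σ² = 1/1.7689 + 15/0.4761 = (σ² + n·σ₀²)/(σ₀²σ²) = 27.0096/(1.7689·0.4761); posterior variance σₙ² = σ₀²σ²/(σ² + n·σ₀²) = 1.7689·0.4761/27.0096 = 0.031181.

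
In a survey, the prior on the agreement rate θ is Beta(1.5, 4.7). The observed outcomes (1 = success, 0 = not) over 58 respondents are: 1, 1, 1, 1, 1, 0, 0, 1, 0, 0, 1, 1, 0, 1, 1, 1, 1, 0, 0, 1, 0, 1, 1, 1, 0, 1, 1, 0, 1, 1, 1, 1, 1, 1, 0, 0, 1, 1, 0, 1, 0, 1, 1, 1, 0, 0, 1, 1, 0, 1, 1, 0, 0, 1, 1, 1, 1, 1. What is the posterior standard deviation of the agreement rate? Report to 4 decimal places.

The Beta prior is conjugate to a Binomial/Bernoulli likelihood; the update adds successes to α and failures to β.
Posterior: Beta(α+k, β+n−k) = Beta(1.5+39, 4.7+19) = Beta(40.5, 23.7).
Var = αβ/((α+β)²(α+β+1)) = 40.5·23.7/(64.2²·65.2) = 0.00357179; SD = √0.00357179 = 0.0598.

0.0598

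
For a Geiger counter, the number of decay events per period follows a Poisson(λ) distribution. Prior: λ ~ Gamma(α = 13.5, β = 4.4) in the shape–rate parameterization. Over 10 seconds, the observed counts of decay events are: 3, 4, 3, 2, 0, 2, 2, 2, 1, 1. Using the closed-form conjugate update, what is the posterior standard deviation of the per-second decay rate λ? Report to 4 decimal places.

0.4019

With a Gamma(shape α, rate β) prior, the Poisson likelihood is conjugate: the posterior is Gamma(α + ΣXᵢ, β + n).
Sum of counts S = 20 over n = 10 seconds.
Posterior: Gamma(α+S, β+n) = Gamma(13.5+20, 4.4+10) = Gamma(33.5, 14.4).
SD = √α/β = √33.5/14.4 = 0.4019.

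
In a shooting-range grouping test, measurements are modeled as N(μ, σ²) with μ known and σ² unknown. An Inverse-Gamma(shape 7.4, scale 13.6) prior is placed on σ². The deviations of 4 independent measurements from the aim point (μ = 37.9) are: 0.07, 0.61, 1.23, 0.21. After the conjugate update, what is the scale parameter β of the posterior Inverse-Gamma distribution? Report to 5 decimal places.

14.56700

With known mean μ and an Inverse-Gamma(α, β) prior on σ², the Normal likelihood is conjugate: posterior is Inv-Gamma(α + n/2, β + Σ(xᵢ−μ)²/2).
Σ(xᵢ−μ)² = (0.07)² + (0.61)² + (1.23)² + (0.21)² = 1.9340.
Posterior: Inv-Gamma(7.4 + 4/2, 13.6 + 1.9340/2) = Inv-Gamma(9.40, 14.56700).
Posterior β = 14.56700.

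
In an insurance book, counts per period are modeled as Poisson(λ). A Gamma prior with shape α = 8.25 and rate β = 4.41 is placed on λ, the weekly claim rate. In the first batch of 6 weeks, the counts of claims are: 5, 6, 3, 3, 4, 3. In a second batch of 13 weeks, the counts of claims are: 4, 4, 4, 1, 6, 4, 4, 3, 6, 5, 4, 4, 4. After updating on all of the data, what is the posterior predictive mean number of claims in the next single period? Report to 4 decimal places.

3.6416

With a Gamma(shape α, rate β) prior, the Poisson likelihood is conjugate: the posterior is Gamma(α + ΣXᵢ, β + n).
Batch 1: sum of counts S = 24 over n = 6 weeks.
After batch 1: Gamma(α+S, β+n) = Gamma(8.25+24, 4.41+6) = Gamma(32.25, 10.41).
Batch 2: sum of counts S = 53 over n = 13 weeks.
After batch 2: Gamma(α+S, β+n) = Gamma(32.25+53, 10.41+13) = Gamma(85.25, 23.41).
The predictive distribution for one future period is NegBinom with mean α/β = 3.6416.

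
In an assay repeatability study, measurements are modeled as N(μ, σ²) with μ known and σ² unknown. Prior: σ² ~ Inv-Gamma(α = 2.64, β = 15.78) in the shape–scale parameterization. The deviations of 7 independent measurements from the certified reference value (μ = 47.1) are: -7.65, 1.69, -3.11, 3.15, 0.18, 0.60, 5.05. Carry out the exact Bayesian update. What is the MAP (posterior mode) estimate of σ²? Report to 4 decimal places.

9.6938

With known mean μ and an Inverse-Gamma(α, β) prior on σ², the Normal likelihood is conjugate: posterior is Inv-Gamma(α + n/2, β + Σ(xᵢ−μ)²/2).
Σ(xᵢ−μ)² = (-7.65)² + (1.69)² + (-3.11)² + (3.15)² + (0.18)² + (0.60)² + (5.05)² = 106.8681.
Posterior: Inv-Gamma(2.64 + 7/2, 15.78 + 106.8681/2) = Inv-Gamma(6.14, 69.21405).
Mode = β/(α+1) = 69.21405/7.14 = 9.6938.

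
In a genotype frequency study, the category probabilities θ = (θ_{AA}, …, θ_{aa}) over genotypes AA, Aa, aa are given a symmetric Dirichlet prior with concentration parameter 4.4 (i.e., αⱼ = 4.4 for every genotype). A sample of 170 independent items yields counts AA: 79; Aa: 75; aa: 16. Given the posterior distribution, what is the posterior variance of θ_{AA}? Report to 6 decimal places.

The Dirichlet prior is conjugate to the Multinomial likelihood: each posterior αⱼ = prior αⱼ + observed count nⱼ.
Posterior concentration: (83.4, 79.4, 20.4), total = 183.2.
Var[θ_j] = α_j(Σα−α_j)/((Σα)²(Σα+1)) = 83.4·99.8/(183.2²·184.2) = 0.001346.

0.001346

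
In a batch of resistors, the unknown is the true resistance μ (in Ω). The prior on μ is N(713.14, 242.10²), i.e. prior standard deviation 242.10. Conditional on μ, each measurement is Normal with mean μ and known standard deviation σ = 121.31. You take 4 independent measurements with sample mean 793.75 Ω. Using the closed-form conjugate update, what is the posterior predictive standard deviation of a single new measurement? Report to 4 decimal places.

134.8253

For Normal data with known variance σ², a Normal(μ₀, σ₀²) prior on μ is conjugate. Posterior precision = 1/σ₀² + n/σ²; posterior mean is the precision-weighted average of μ₀ and x̄.
σ₀² = 242.10² = 58612.41, σ² = 121.31² = 14716.1161; σ² + n·σ₀² = 14716.1161 + 4·58612.41 = 249165.7561.
Posterior precision = 1/σ₀² + n/σ² = 1/58612.41 + 4/14716.1161 = (σ² + n·σ₀²)/(σ₀²σ²) = 249165.7561/(58612.41·14716.1161); posterior variance σₙ² = σ₀²σ²/(σ² + n·σ₀²) = 58612.41·14716.1161/249165.7561 = 3461.739863.
Predictive variance for one new observation = σₙ² + σ² = 58612.41·14716.1161/249165.7561 + 14716.1161 = σ²·(σ₀² + 249165.7561)/249165.7561 = 14716.1161·307778.1661/249165.7561 = 18177.855963; SD = √(14716.1161·307778.1661/249165.7561) = 134.8253.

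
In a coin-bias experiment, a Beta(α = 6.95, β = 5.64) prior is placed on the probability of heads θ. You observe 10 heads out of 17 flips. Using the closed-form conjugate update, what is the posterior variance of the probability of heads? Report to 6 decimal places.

0.007999

The Beta prior is conjugate to a Binomial/Bernoulli likelihood; the update adds successes to α and failures to β.
Posterior: Beta(α+k, β+n−k) = Beta(6.95+10, 5.64+7) = Beta(16.95, 12.64).
Var = αβ/((α+β)²(α+β+1)) = 16.95·12.64/(29.59²·30.59) = 0.007999.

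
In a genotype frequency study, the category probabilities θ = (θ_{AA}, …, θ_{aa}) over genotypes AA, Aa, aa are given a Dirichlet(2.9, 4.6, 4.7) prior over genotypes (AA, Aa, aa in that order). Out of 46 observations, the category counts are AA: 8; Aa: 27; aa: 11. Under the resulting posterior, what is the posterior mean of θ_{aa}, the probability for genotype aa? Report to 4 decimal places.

0.2698

The Dirichlet prior is conjugate to the Multinomial likelihood: each posterior αⱼ = prior αⱼ + observed count nⱼ.
Posterior concentration: (10.9, 31.6, 15.7), total = 58.2.
E[θ_{aa}|data] = α_{aa}/Σα = 15.7/58.2 = 0.2698.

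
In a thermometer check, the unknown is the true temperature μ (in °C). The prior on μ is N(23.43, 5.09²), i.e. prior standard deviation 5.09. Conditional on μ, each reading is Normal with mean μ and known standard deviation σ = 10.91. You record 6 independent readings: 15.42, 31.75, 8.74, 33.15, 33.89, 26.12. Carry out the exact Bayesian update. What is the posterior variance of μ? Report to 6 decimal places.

11.235168

For Normal data with known variance σ², a Normal(μ₀, σ₀²) prior on μ is conjugate. Posterior precision = 1/σ₀² + n/σ²; posterior mean is the precision-weighted average of μ₀ and x̄.
σ₀² = 5.09² = 25.9081, σ² = 10.91² = 119.0281; σ² + n·σ₀² = 119.0281 + 6·25.9081 = 274.4767.
Posterior precision = 1/σ₀² + n/σ² = 1/25.9081 + 6/119.0281 = (σ² + n·σ₀²)/(σ₀²σ²) = 274.4767/(25.9081·119.0281); posterior variance σₙ² = σ₀²σ²/(σ² + n·σ₀²) = 25.9081·119.0281/274.4767 = 11.235168.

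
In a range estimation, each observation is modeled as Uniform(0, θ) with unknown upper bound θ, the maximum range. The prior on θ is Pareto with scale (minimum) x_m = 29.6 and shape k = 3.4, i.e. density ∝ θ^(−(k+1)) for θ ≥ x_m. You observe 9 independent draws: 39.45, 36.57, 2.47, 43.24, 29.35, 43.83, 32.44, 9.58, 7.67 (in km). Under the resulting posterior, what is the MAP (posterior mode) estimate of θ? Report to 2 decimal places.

43.83

A Pareto(scale x_m, shape k) prior on the upper bound θ of Uniform(0, θ) is conjugate: posterior is Pareto(max(x_m, max xᵢ), k + n).
Sample maximum = 43.83; prior scale x_m = 29.6 → posterior scale = max = 43.83.
Posterior shape = 3.4 + 9 = 12.4.
The Pareto density is decreasing on [x_m, ∞), so the mode is x_m = 43.83.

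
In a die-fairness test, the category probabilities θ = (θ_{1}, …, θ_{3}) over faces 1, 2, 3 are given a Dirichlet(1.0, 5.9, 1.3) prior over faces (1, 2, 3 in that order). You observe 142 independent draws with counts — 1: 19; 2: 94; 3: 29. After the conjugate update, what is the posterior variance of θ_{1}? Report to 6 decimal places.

0.000763

The Dirichlet prior is conjugate to the Multinomial likelihood: each posterior αⱼ = prior αⱼ + observed count nⱼ.
Posterior concentration: (20.0, 99.9, 30.3), total = 150.2.
Var[θ_j] = α_j(Σα−α_j)/((Σα)²(Σα+1)) = 20.0·130.2/(150.2²·151.2) = 0.000763.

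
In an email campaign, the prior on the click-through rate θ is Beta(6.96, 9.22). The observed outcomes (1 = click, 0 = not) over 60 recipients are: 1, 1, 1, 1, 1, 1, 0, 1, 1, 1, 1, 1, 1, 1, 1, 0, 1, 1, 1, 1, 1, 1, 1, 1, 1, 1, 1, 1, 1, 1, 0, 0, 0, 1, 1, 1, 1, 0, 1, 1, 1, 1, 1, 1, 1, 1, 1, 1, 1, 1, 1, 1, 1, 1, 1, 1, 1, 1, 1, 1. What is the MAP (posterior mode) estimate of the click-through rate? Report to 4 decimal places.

0.8083

The Beta prior is conjugate to a Binomial/Bernoulli likelihood; the update adds successes to α and failures to β.
Posterior: Beta(α+k, β+n−k) = Beta(6.96+54, 9.22+6) = Beta(60.96, 15.22).
Mode of Beta(a,b) for a,b>1 is (a−1)/(a+b−2) = 59.96/74.18 = 0.8083.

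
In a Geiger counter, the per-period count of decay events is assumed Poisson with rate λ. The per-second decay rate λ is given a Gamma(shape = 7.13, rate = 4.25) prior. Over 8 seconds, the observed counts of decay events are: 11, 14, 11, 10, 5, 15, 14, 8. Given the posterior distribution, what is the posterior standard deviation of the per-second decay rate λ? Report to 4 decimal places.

0.7962

With a Gamma(shape α, rate β) prior, the Poisson likelihood is conjugate: the posterior is Gamma(α + ΣXᵢ, β + n).
Sum of counts S = 88 over n = 8 seconds.
Posterior: Gamma(α+S, β+n) = Gamma(7.13+88, 4.25+8) = Gamma(95.13, 12.25).
SD = √α/β = √95.13/12.25 = 0.7962.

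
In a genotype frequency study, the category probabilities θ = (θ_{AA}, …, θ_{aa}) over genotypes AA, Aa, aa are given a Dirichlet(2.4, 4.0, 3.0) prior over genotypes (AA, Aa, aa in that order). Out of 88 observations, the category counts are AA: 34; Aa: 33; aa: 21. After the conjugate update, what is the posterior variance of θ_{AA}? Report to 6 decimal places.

The Dirichlet prior is conjugate to the Multinomial likelihood: each posterior αⱼ = prior αⱼ + observed count nⱼ.
Posterior concentration: (36.4, 37.0, 24.0), total = 97.4.
Var[θ_j] = α_j(Σα−α_j)/((Σα)²(Σα+1)) = 36.4·61.0/(97.4²·98.4) = 0.002379.

0.002379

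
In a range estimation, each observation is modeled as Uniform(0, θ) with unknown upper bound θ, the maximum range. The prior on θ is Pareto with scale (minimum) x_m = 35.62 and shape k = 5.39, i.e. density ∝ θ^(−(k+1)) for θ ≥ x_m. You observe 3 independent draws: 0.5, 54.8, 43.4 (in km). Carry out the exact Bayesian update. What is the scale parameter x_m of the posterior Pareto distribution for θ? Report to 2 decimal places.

54.80

A Pareto(scale x_m, shape k) prior on the upper bound θ of Uniform(0, θ) is conjugate: posterior is Pareto(max(x_m, max xᵢ), k + n).
Sample maximum = 54.8; prior scale x_m = 35.62 → posterior scale = max = 54.80.
Posterior shape = 5.39 + 3 = 8.39.
Posterior scale x_m = 54.80.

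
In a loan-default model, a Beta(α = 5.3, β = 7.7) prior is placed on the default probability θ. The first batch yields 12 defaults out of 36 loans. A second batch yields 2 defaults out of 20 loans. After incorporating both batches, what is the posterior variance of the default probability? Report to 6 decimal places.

The Beta prior is conjugate to a Binomial/Bernoulli likelihood; the update adds successes to α and failures to β.
After batch 1: Beta(5.3+12, 7.7+24) = Beta(17.3, 31.7).
After batch 2: Beta(17.3+2, 31.7+18) = Beta(19.3, 49.7).
Var = αβ/((α+β)²(α+β+1)) = 19.3·49.7/(69.0²·70.0) = 0.002878.

0.002878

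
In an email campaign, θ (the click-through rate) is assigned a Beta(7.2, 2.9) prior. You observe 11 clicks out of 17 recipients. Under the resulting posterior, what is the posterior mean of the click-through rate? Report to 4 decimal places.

The Beta prior is conjugate to a Binomial/Bernoulli likelihood; the update adds successes to α and failures to β.
Posterior: Beta(α+k, β+n−k) = Beta(7.2+11, 2.9+6) = Beta(18.2, 8.9).
Posterior mean = α/(α+β) = 18.2/27.1 = 0.6716.

0.6716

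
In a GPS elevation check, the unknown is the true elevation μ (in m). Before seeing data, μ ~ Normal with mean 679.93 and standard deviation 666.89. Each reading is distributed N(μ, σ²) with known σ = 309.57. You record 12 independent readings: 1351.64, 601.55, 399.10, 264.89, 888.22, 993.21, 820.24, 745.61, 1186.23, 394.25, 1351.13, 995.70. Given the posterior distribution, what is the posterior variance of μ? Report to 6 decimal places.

For Normal data with known variance σ², a Normal(μ₀, σ₀²) prior on μ is conjugate. Posterior precision = 1/σ₀² + n/σ²; posterior mean is the precision-weighted average of μ₀ and x̄.
σ₀² = 666.89² = 444742.2721, σ² = 309.57² = 95833.5849; σ² + n·σ₀² = 95833.5849 + 12·444742.2721 = 5432740.8501.
Posterior precision = 1/σ₀² + n/σ² = 1/444742.2721 + 12/95833.5849 = (σ² + n·σ₀²)/(σ₀²σ²) = 5432740.8501/(444742.2721·95833.5849); posterior variance σₙ² = σ₀²σ²/(σ² + n·σ₀²) = 444742.2721·95833.5849/5432740.8501 = 7845.256652.

7845.256652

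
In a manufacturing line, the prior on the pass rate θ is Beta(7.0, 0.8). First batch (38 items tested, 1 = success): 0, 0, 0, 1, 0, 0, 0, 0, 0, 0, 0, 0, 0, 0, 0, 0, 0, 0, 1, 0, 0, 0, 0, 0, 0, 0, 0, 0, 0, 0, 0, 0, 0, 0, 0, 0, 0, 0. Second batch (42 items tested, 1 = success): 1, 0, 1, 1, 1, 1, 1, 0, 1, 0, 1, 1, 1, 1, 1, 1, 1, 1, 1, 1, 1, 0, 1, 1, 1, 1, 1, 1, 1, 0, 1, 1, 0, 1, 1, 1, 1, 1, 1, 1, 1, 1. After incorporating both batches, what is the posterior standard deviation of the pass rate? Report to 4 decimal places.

0.0530

The Beta prior is conjugate to a Binomial/Bernoulli likelihood; the update adds successes to α and failures to β.
After batch 1: Beta(7.0+2, 0.8+36) = Beta(9.0, 36.8).
After batch 2: Beta(9.0+36, 36.8+6) = Beta(45.0, 42.8).
Var = αβ/((α+β)²(α+β+1)) = 45.0·42.8/(87.8²·88.8) = 0.00281355; SD = √0.00281355 = 0.0530.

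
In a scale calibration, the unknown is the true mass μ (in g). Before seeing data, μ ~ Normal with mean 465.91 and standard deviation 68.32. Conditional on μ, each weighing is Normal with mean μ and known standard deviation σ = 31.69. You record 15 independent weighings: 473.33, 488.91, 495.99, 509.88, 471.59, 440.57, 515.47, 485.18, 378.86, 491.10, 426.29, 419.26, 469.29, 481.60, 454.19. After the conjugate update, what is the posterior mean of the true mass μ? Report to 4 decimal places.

466.7552

For Normal data with known variance σ², a Normal(μ₀, σ₀²) prior on μ is conjugate. Posterior precision = 1/σ₀² + n/σ²; posterior mean is the precision-weighted average of μ₀ and x̄.
Σxᵢ = 473.33 + 488.91 + 495.99 + 509.88 + 471.59 + 440.57 + 515.47 + 485.18 + 378.86 + 491.10 + 426.29 + 419.26 + 469.29 + 481.60 + 454.19 = 7001.51, so n·x̄ = 7001.51.
σ₀² = 68.32² = 4667.6224, σ² = 31.69² = 1004.2561; σ² + n·σ₀² = 1004.2561 + 15·4667.6224 = 71018.5921.
Posterior mean = (μ₀/σ₀² + n·x̄/σ²)/(1/σ₀² + n/σ²) = (σ²·μ₀ + σ₀²·n·x̄)/(σ² + n·σ₀²) = (1004.2561·465.91 + 4667.6224·7001.51)/71018.5921 = 33148297.869375/71018.5921 = 466.7552.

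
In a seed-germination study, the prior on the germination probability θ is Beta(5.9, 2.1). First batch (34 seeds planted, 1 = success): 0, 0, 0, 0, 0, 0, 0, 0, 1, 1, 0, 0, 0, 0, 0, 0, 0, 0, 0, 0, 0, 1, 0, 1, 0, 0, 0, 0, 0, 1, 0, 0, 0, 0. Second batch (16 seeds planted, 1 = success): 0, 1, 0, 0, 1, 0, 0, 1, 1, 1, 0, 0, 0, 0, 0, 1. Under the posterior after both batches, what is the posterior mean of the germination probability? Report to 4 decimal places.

The Beta prior is conjugate to a Binomial/Bernoulli likelihood; the update adds successes to α and failures to β.
After batch 1: Beta(5.9+5, 2.1+29) = Beta(10.9, 31.1).
After batch 2: Beta(10.9+6, 31.1+10) = Beta(16.9, 41.1).
Posterior mean = α/(α+β) = 16.9/58.0 = 0.2914.

0.2914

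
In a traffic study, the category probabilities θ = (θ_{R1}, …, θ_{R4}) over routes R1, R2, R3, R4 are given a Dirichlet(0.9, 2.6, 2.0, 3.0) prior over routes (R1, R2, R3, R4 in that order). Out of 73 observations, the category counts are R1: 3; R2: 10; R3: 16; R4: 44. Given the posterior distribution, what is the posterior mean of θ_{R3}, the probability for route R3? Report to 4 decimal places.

The Dirichlet prior is conjugate to the Multinomial likelihood: each posterior αⱼ = prior αⱼ + observed count nⱼ.
Posterior concentration: (3.9, 12.6, 18.0, 47.0), total = 81.5.
E[θ_{R3}|data] = α_{R3}/Σα = 18.0/81.5 = 0.2209.

0.2209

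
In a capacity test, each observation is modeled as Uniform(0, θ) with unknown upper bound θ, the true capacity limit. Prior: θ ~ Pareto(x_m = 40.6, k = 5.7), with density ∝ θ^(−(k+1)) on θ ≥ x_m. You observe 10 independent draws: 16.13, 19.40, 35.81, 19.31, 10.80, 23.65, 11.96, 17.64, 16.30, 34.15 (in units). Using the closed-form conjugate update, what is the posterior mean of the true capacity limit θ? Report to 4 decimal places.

A Pareto(scale x_m, shape k) prior on the upper bound θ of Uniform(0, θ) is conjugate: posterior is Pareto(max(x_m, max xᵢ), k + n).
Sample maximum = 35.81; prior scale x_m = 40.6 → posterior scale = max = 40.60.
Posterior shape = 5.7 + 10 = 15.7.
E[θ|data] = k·x_m/(k−1) = 15.7·40.60/14.7 = 43.3619.

43.3619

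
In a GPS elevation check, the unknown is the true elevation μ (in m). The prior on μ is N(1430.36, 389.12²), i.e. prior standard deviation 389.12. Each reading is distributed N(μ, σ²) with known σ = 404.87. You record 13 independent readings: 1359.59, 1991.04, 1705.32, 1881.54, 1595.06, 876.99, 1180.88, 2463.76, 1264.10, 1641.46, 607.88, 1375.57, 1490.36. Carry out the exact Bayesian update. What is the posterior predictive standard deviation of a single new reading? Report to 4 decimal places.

For Normal data with known variance σ², a Normal(μ₀, σ₀²) prior on μ is conjugate. Posterior precision = 1/σ₀² + n/σ²; posterior mean is the precision-weighted average of μ₀ and x̄.
σ₀² = 389.12² = 151414.3744, σ² = 404.87² = 163919.7169; σ² + n·σ₀² = 163919.7169 + 13·151414.3744 = 2132306.5841.
Posterior precision = 1/σ₀² + n/σ² = 1/151414.3744 + 13/163919.7169 = (σ² + n·σ₀²)/(σ₀²σ²) = 2132306.5841/(151414.3744·163919.7169); posterior variance σₙ² = σ₀²σ²/(σ² + n·σ₀²) = 151414.3744·163919.7169/2132306.5841 = 11639.884044.
Predictive variance for one new observation = σₙ² + σ² = 151414.3744·163919.7169/2132306.5841 + 163919.7169 = σ²·(σ₀² + 2132306.5841)/2132306.5841 = 163919.7169·2283720.9585/2132306.5841 = 175559.600944; SD = √(163919.7169·2283720.9585/2132306.5841) = 418.9983.

418.9983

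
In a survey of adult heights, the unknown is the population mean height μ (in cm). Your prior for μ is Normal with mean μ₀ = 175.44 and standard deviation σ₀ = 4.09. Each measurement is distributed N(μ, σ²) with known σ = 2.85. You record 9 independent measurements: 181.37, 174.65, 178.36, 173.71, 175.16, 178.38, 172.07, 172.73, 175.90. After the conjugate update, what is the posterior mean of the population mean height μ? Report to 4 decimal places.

175.7953

For Normal data with known variance σ², a Normal(μ₀, σ₀²) prior on μ is conjugate. Posterior precision = 1/σ₀² + n/σ²; posterior mean is the precision-weighted average of μ₀ and x̄.
Σxᵢ = 181.37 + 174.65 + 178.36 + 173.71 + 175.16 + 178.38 + 172.07 + 172.73 + 175.90 = 1582.33, so n·x̄ = 1582.33.
σ₀² = 4.09² = 16.7281, σ² = 2.85² = 8.1225; σ² + n·σ₀² = 8.1225 + 9·16.7281 = 158.6754.
Posterior mean = (μ₀/σ₀² + n·x̄/σ²)/(1/σ₀² + n/σ²) = (σ²·μ₀ + σ₀²·n·x̄)/(σ² + n·σ₀²) = (8.1225·175.44 + 16.7281·1582.33)/158.6754 = 27894.385873/158.6754 = 175.7953.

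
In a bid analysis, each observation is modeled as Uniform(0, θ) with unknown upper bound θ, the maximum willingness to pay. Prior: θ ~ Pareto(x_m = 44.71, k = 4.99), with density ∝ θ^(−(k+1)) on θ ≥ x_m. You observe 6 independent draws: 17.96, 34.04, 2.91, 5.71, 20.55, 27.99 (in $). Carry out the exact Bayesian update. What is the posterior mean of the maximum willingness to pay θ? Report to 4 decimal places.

A Pareto(scale x_m, shape k) prior on the upper bound θ of Uniform(0, θ) is conjugate: posterior is Pareto(max(x_m, max xᵢ), k + n).
Sample maximum = 34.04; prior scale x_m = 44.71 → posterior scale = max = 44.71.
Posterior shape = 4.99 + 6 = 10.99.
E[θ|data] = k·x_m/(k−1) = 10.99·44.71/9.99 = 49.1855.

49.1855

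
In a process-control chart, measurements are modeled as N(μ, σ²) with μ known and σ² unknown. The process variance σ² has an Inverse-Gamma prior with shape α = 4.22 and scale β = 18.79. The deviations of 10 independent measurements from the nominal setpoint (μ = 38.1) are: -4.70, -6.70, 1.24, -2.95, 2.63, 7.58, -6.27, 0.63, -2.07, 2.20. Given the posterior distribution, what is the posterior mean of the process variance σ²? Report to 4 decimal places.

With known mean μ and an Inverse-Gamma(α, β) prior on σ², the Normal likelihood is conjugate: posterior is Inv-Gamma(α + n/2, β + Σ(xᵢ−μ)²/2).
Σ(xᵢ−μ)² = (-4.70)² + (-6.70)² + (1.24)² + (-2.95)² + (2.63)² + (7.58)² + (-6.27)² + (0.63)² + (-2.07)² + (2.20)² = 190.4281.
Posterior: Inv-Gamma(4.22 + 10/2, 18.79 + 190.4281/2) = Inv-Gamma(9.22, 114.00405).
E[σ²|data] = β/(α−1) = 114.00405/8.22 = 13.8691.

13.8691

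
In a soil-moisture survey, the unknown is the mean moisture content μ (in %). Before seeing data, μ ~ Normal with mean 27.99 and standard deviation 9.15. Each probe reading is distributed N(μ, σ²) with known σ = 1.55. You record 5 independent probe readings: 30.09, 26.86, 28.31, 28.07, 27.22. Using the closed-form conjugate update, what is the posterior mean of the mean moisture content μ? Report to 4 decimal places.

28.1093

For Normal data with known variance σ², a Normal(μ₀, σ₀²) prior on μ is conjugate. Posterior precision = 1/σ₀² + n/σ²; posterior mean is the precision-weighted average of μ₀ and x̄.
Σxᵢ = 30.09 + 26.86 + 28.31 + 28.07 + 27.22 = 140.55, so n·x̄ = 140.55.
σ₀² = 9.15² = 83.7225, σ² = 1.55² = 2.4025; σ² + n·σ₀² = 2.4025 + 5·83.7225 = 421.015.
Posterior mean = (μ₀/σ₀² + n·x̄/σ²)/(1/σ₀² + n/σ²) = (σ²·μ₀ + σ₀²·n·x̄)/(σ² + n·σ₀²) = (2.4025·27.99 + 83.7225·140.55)/421.015 = 11834.44335/421.015 = 28.1093.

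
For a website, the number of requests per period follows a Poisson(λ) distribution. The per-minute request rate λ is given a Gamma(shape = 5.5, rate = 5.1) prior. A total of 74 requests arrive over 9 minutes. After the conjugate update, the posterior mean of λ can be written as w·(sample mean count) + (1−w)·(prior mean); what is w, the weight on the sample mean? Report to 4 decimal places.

0.6383

With a Gamma(shape α, rate β) prior, the Poisson likelihood is conjugate: the posterior is Gamma(α + ΣXᵢ, β + n).
Posterior mean = (α₀+S)/(β₀+n) = [n/(β₀+n)]·(S/n) + [β₀/(β₀+n)]·(α₀/β₀), so only n and β₀ enter the weight.
Weight on data w = n/(β₀+n) = 9/(5.1+9) = 9/14.1 = 0.6383.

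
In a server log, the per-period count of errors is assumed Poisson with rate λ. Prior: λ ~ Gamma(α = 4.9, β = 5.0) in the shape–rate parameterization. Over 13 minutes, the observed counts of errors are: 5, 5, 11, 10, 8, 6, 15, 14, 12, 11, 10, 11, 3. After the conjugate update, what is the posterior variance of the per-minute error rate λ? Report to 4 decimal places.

With a Gamma(shape α, rate β) prior, the Poisson likelihood is conjugate: the posterior is Gamma(α + ΣXᵢ, β + n).
Sum of counts S = 121 over n = 13 minutes.
Posterior: Gamma(α+S, β+n) = Gamma(4.9+121, 5.0+13) = Gamma(125.9, 18.0).
Var = α/β² = 125.9/18.0² = 0.3886.

0.3886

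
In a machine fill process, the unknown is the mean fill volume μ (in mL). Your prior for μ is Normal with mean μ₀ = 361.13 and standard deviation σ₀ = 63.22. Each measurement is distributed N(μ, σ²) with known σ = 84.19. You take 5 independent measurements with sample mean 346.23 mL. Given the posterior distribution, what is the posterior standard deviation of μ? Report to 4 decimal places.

For Normal data with known variance σ², a Normal(μ₀, σ₀²) prior on μ is conjugate. Posterior precision = 1/σ₀² + n/σ²; posterior mean is the precision-weighted average of μ₀ and x̄.
σ₀² = 63.22² = 3996.7684, σ² = 84.19² = 7087.9561; σ² + n·σ₀² = 7087.9561 + 5·3996.7684 = 27071.7981.
Posterior precision = 1/σ₀² + n/σ² = 1/3996.7684 + 5/7087.9561 = (σ² + n·σ₀²)/(σ₀²σ²) = 27071.7981/(3996.7684·7087.9561); posterior variance σₙ² = σ₀²σ²/(σ² + n·σ₀²) = 3996.7684·7087.9561/27071.7981 = 1046.436548.
Posterior SD = √σₙ² = √(3996.7684·7087.9561/27071.7981) = 32.3487.

32.3487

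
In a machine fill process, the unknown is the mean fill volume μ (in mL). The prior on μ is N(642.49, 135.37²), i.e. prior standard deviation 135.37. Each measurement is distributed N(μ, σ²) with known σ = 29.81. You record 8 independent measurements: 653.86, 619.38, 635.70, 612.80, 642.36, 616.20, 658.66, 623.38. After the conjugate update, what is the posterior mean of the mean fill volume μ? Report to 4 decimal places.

For Normal data with known variance σ², a Normal(μ₀, σ₀²) prior on μ is conjugate. Posterior precision = 1/σ₀² + n/σ²; posterior mean is the precision-weighted average of μ₀ and x̄.
Σxᵢ = 653.86 + 619.38 + 635.70 + 612.80 + 642.36 + 616.20 + 658.66 + 623.38 = 5062.34, so n·x̄ = 5062.34.
σ₀² = 135.37² = 18325.0369, σ² = 29.81² = 888.6361; σ² + n·σ₀² = 888.6361 + 8·18325.0369 = 147488.9313.
Posterior mean = (μ₀/σ₀² + n·x̄/σ²)/(1/σ₀² + n/σ²) = (σ²·μ₀ + σ₀²·n·x̄)/(σ² + n·σ₀²) = (888.6361·642.49 + 18325.0369·5062.34)/147488.9313 = 93338507.108235/147488.9313 = 632.8509.

632.8509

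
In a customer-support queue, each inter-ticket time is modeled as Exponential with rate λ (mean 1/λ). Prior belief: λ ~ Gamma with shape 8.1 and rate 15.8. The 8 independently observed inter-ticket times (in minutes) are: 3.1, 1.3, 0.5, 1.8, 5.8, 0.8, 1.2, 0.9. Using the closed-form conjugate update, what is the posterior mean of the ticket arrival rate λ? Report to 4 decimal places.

0.5160

With a Gamma(shape α, rate β) prior on the exponential rate λ, the posterior after n observations with total T = Σxᵢ is Gamma(α+n, β+T).
Sum of observations T = 15.4 minutes; n = 8.
Posterior: Gamma(8.1+8, 15.8+15.4) = Gamma(16.1, 31.2).
Posterior mean of λ = α/β = 16.1/31.2 = 0.5160.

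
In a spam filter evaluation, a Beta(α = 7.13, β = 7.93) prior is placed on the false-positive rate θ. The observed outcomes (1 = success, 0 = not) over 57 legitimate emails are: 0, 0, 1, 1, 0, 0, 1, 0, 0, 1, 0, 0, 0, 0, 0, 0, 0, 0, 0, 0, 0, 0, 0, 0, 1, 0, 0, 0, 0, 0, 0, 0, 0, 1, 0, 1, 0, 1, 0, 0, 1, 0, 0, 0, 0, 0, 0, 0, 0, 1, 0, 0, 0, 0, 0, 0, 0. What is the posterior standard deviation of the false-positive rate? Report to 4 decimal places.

The Beta prior is conjugate to a Binomial/Bernoulli likelihood; the update adds successes to α and failures to β.
Posterior: Beta(α+k, β+n−k) = Beta(7.13+10, 7.93+47) = Beta(17.13, 54.93).
Var = αβ/((α+β)²(α+β+1)) = 17.13·54.93/(72.06²·73.06) = 0.00248027; SD = √0.00248027 = 0.0498.

0.0498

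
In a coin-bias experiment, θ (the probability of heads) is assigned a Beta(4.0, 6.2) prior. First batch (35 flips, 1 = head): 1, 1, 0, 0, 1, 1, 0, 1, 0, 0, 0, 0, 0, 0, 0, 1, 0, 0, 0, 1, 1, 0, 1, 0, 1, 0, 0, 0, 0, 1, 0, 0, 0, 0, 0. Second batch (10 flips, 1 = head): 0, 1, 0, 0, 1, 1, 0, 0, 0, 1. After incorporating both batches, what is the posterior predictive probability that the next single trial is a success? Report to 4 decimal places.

0.3442

The Beta prior is conjugate to a Binomial/Bernoulli likelihood; the update adds successes to α and failures to β.
After batch 1: Beta(4.0+11, 6.2+24) = Beta(15.0, 30.2).
After batch 2: Beta(15.0+4, 30.2+6) = Beta(19.0, 36.2).
For a single future Bernoulli trial, P(success | data) = α/(α+β) = 0.3442.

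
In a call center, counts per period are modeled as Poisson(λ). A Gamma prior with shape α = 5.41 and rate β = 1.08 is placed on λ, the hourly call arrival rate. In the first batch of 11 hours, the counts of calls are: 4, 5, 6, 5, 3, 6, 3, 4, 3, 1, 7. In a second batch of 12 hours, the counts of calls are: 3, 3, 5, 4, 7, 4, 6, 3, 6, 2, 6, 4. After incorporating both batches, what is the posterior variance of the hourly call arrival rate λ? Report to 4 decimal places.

0.1818

With a Gamma(shape α, rate β) prior, the Poisson likelihood is conjugate: the posterior is Gamma(α + ΣXᵢ, β + n).
Batch 1: sum of counts S = 47 over n = 11 hours.
After batch 1: Gamma(α+S, β+n) = Gamma(5.41+47, 1.08+11) = Gamma(52.41, 12.08).
Batch 2: sum of counts S = 53 over n = 12 hours.
After batch 2: Gamma(α+S, β+n) = Gamma(52.41+53, 12.08+12) = Gamma(105.41, 24.08).
Var = α/β² = 105.41/24.08² = 0.1818.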